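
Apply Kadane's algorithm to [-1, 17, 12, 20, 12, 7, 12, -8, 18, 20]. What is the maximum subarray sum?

Using Kadane's algorithm on [-1, 17, 12, 20, 12, 7, 12, -8, 18, 20]:

Scanning through the array:
Position 1 (value 17): max_ending_here = 17, max_so_far = 17
Position 2 (value 12): max_ending_here = 29, max_so_far = 29
Position 3 (value 20): max_ending_here = 49, max_so_far = 49
Position 4 (value 12): max_ending_here = 61, max_so_far = 61
Position 5 (value 7): max_ending_here = 68, max_so_far = 68
Position 6 (value 12): max_ending_here = 80, max_so_far = 80
Position 7 (value -8): max_ending_here = 72, max_so_far = 80
Position 8 (value 18): max_ending_here = 90, max_so_far = 90
Position 9 (value 20): max_ending_here = 110, max_so_far = 110

Maximum subarray: [17, 12, 20, 12, 7, 12, -8, 18, 20]
Maximum sum: 110

The maximum subarray is [17, 12, 20, 12, 7, 12, -8, 18, 20] with sum 110. This subarray runs from index 1 to index 9.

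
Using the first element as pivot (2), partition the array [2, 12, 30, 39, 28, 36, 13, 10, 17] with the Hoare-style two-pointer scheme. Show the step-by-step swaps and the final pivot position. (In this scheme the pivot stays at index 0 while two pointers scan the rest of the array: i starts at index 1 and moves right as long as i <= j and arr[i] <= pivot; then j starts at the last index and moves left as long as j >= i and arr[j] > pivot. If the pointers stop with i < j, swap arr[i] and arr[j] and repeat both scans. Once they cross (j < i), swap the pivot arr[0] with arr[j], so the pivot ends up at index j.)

Hoare-style two-pointer partition with pivot = 2:

Initial array: [2, 12, 30, 39, 28, 36, 13, 10, 17]

Pointers start at i = 1, j = 8.
i ends at 1, j ends at 0: the pointers have crossed (j < i), so scanning stops.

j = 0, so swapping arr[0] with arr[j] leaves the pivot at position 0: [2, 12, 30, 39, 28, 36, 13, 10, 17]
Pivot position: 0

After partitioning with pivot 2, the array becomes [2, 12, 30, 39, 28, 36, 13, 10, 17]. The pivot is placed at index 0. All elements to the left of the pivot are <= 2, and all elements to the right are > 2.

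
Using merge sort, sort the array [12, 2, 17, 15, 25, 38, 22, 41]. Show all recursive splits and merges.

Merge sort trace:

Split: [12, 2, 17, 15, 25, 38, 22, 41] -> [12, 2, 17, 15] and [25, 38, 22, 41]
  Split: [12, 2, 17, 15] -> [12, 2] and [17, 15]
    Split: [12, 2] -> [12] and [2]
    Merge: [12] + [2] -> [2, 12]
    Split: [17, 15] -> [17] and [15]
    Merge: [17] + [15] -> [15, 17]
  Merge: [2, 12] + [15, 17] -> [2, 12, 15, 17]
  Split: [25, 38, 22, 41] -> [25, 38] and [22, 41]
    Split: [25, 38] -> [25] and [38]
    Merge: [25] + [38] -> [25, 38]
    Split: [22, 41] -> [22] and [41]
    Merge: [22] + [41] -> [22, 41]
  Merge: [25, 38] + [22, 41] -> [22, 25, 38, 41]
Merge: [2, 12, 15, 17] + [22, 25, 38, 41] -> [2, 12, 15, 17, 22, 25, 38, 41]

Final sorted array: [2, 12, 15, 17, 22, 25, 38, 41]

The merge sort proceeds by recursively splitting the array and merging sorted halves.
After all merges, the sorted array is [2, 12, 15, 17, 22, 25, 38, 41].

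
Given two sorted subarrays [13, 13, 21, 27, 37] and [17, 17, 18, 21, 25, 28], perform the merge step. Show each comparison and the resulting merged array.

Merging process:

Compare 13 vs 17: take 13 from left. Merged: [13]
Compare 13 vs 17: take 13 from left. Merged: [13, 13]
Compare 21 vs 17: take 17 from right. Merged: [13, 13, 17]
Compare 21 vs 17: take 17 from right. Merged: [13, 13, 17, 17]
Compare 21 vs 18: take 18 from right. Merged: [13, 13, 17, 17, 18]
Compare 21 vs 21: take 21 from left. Merged: [13, 13, 17, 17, 18, 21]
Compare 27 vs 21: take 21 from right. Merged: [13, 13, 17, 17, 18, 21, 21]
Compare 27 vs 25: take 25 from right. Merged: [13, 13, 17, 17, 18, 21, 21, 25]
Compare 27 vs 28: take 27 from left. Merged: [13, 13, 17, 17, 18, 21, 21, 25, 27]
Compare 37 vs 28: take 28 from right. Merged: [13, 13, 17, 17, 18, 21, 21, 25, 27, 28]
Append remaining from left: [37]. Merged: [13, 13, 17, 17, 18, 21, 21, 25, 27, 28, 37]

Final merged array: [13, 13, 17, 17, 18, 21, 21, 25, 27, 28, 37]
Total comparisons: 10

The merged array is [13, 13, 17, 17, 18, 21, 21, 25, 27, 28, 37], requiring 10 comparisons. The merge step runs in O(n) time where n is the total number of elements.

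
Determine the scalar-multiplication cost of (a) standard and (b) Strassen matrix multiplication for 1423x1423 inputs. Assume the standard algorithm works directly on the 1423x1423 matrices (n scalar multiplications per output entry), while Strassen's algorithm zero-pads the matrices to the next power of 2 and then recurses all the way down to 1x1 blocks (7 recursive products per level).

Matrix multiplication for 1423x1423 matrices:

Strassen's algorithm requires power-of-2 dimensions. Pad 1423x1423 to 2048x2048 (next power of 2).

Standard algorithm: 1423^3 = 2881473967 multiplications
Strassen's algorithm: 7^(log2(2048)) = 7^11 = 1977326743 multiplications
Savings: 2881473967 - 1977326743 = 904147224 multiplications

Standard: 2881473967 multiplications (1423^3). Strassen: 1977326743 multiplications (7^11, after padding to 2048x2048). Strassen reduces 8 recursive multiplications to 7 at each level.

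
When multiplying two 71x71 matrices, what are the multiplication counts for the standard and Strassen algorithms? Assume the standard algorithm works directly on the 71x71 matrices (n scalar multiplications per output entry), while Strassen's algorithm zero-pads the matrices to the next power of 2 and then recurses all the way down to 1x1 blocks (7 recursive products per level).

Matrix multiplication for 71x71 matrices:

Strassen's algorithm requires power-of-2 dimensions. Pad 71x71 to 128x128 (next power of 2).

Standard algorithm: 71^3 = 357911 multiplications
Strassen's algorithm: 7^(log2(128)) = 7^7 = 823543 multiplications
Difference: 357911 - 823543 = -465632 (Strassen uses MORE here due to padding overhead — for small or just-over-power-of-2 n, padding can outweigh the per-level savings)

Standard: 357911 multiplications (71^3). Strassen: 823543 multiplications (7^7, after padding to 128x128). Strassen reduces 8 recursive multiplications to 7 at each level.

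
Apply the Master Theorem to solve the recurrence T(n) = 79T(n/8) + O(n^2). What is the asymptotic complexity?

Master Theorem for T(n) = 79T(n/8) + O(n^2):

a = 79, b = 8, c = 2
log_b(a) = log_8(79) = 2.1013

Case 1: c = 2 < log_8(79) = 2.1013
T(n) = O(n^(log_8 79))

For T(n) = 79T(n/8) + O(n^2): log_8(79) = 2.1013. This is Case 1 of the Master Theorem (c < log_b(a), work dominated by leaves), giving O(n^(log_8 79)).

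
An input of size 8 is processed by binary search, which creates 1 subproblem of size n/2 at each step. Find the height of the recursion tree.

For divide and conquer with division factor 2:

Problem sizes at each level:
Level 0: 8
Level 1: 4
Level 2: 2
Level 3: 1

The root is level 0 and the size-1 base case is level 3 (the tree spans levels 0 through 3, i.e. 4 levels counting the root), so the depth is the number of divisions: log_2(8) = 3

The recursion tree depth is log_2(8) = 3. At each level, the problem size is divided by 2, so it takes 3 divisions to reduce to a base case of size 1. The algorithm makes 1 recursive call at each level.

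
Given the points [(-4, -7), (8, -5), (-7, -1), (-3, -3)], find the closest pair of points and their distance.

Computing all pairwise distances among 4 points:

d((-4, -7), (8, -5)) = 12.1655
d((-4, -7), (-7, -1)) = 6.7082
d((-4, -7), (-3, -3)) = 4.1231 <-- minimum
d((8, -5), (-7, -1)) = 15.5242
d((8, -5), (-3, -3)) = 11.1803
d((-7, -1), (-3, -3)) = 4.4721

Closest pair: (-4, -7) and (-3, -3) with distance 4.1231

The closest pair is (-4, -7) and (-3, -3) with Euclidean distance 4.1231. For 4 points, brute-force pairwise comparison is shown above. For large n, the divide-and-conquer algorithm (sort by x, recurse on halves, check the dividing strip) achieves O(n log n).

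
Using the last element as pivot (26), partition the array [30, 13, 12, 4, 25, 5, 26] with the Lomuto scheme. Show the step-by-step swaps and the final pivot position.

Lomuto partition with pivot = 26:

Initial array: [30, 13, 12, 4, 25, 5, 26]

arr[0]=30 > 26: no swap
arr[1]=13 <= 26: swap with position 0, array becomes [13, 30, 12, 4, 25, 5, 26]
arr[2]=12 <= 26: swap with position 1, array becomes [13, 12, 30, 4, 25, 5, 26]
arr[3]=4 <= 26: swap with position 2, array becomes [13, 12, 4, 30, 25, 5, 26]
arr[4]=25 <= 26: swap with position 3, array becomes [13, 12, 4, 25, 30, 5, 26]
arr[5]=5 <= 26: swap with position 4, array becomes [13, 12, 4, 25, 5, 30, 26]

Place pivot at position 5: [13, 12, 4, 25, 5, 26, 30]
Pivot position: 5

After partitioning with pivot 26, the array becomes [13, 12, 4, 25, 5, 26, 30]. The pivot is placed at index 5. All elements to the left of the pivot are <= 26, and all elements to the right are > 26.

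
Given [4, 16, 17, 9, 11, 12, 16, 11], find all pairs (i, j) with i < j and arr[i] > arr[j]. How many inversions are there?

Finding inversions in [4, 16, 17, 9, 11, 12, 16, 11]:

(1, 3): arr[1]=16 > arr[3]=9
(1, 4): arr[1]=16 > arr[4]=11
(1, 5): arr[1]=16 > arr[5]=12
(1, 7): arr[1]=16 > arr[7]=11
(2, 3): arr[2]=17 > arr[3]=9
(2, 4): arr[2]=17 > arr[4]=11
(2, 5): arr[2]=17 > arr[5]=12
(2, 6): arr[2]=17 > arr[6]=16
(2, 7): arr[2]=17 > arr[7]=11
(5, 7): arr[5]=12 > arr[7]=11
(6, 7): arr[6]=16 > arr[7]=11

Total inversions: 11

The array has 11 inversion(s): (1,3), (1,4), (1,5), (1,7), (2,3), (2,4), (2,5), (2,6), (2,7), (5,7), (6,7). Each pair (i,j) satisfies i < j and arr[i] > arr[j].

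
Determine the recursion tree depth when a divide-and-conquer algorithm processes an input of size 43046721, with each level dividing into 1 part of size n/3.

For divide and conquer with division factor 3:

Problem sizes at each level:
Level 0: 43046721
Level 1: 14348907
Level 2: 4782969
Level 3: 1594323
Level 4: 531441
Level 5: 177147
Level 6: 59049
Level 7: 19683
Level 8: 6561
Level 9: 2187
Level 10: 729
Level 11: 243
Level 12: 81
Level 13: 27
Level 14: 9
Level 15: 3
Level 16: 1

The root is level 0 and the size-1 base case is level 16 (the tree spans levels 0 through 16, i.e. 17 levels counting the root), so the depth is the number of divisions: log_3(43046721) = 16

The recursion tree depth is log_3(43046721) = 16. At each level, the problem size is divided by 3, so it takes 16 divisions to reduce to a base case of size 1. The algorithm makes 1 recursive call at each level.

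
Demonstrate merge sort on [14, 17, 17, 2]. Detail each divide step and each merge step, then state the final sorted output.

Merge sort trace:

Split: [14, 17, 17, 2] -> [14, 17] and [17, 2]
  Split: [14, 17] -> [14] and [17]
  Merge: [14] + [17] -> [14, 17]
  Split: [17, 2] -> [17] and [2]
  Merge: [17] + [2] -> [2, 17]
Merge: [14, 17] + [2, 17] -> [2, 14, 17, 17]

Final sorted array: [2, 14, 17, 17]

The merge sort proceeds by recursively splitting the array and merging sorted halves.
After all merges, the sorted array is [2, 14, 17, 17].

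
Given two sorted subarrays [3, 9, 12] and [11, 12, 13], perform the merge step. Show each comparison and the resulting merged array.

Merging process:

Compare 3 vs 11: take 3 from left. Merged: [3]
Compare 9 vs 11: take 9 from left. Merged: [3, 9]
Compare 12 vs 11: take 11 from right. Merged: [3, 9, 11]
Compare 12 vs 12: take 12 from left. Merged: [3, 9, 11, 12]
Append remaining from right: [12, 13]. Merged: [3, 9, 11, 12, 12, 13]

Final merged array: [3, 9, 11, 12, 12, 13]
Total comparisons: 4

The merged array is [3, 9, 11, 12, 12, 13], requiring 4 comparisons. The merge step runs in O(n) time where n is the total number of elements.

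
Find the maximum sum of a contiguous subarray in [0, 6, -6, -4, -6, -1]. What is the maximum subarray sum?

Using Kadane's algorithm on [0, 6, -6, -4, -6, -1]:

Scanning through the array:
Position 1 (value 6): max_ending_here = 6, max_so_far = 6
Position 2 (value -6): max_ending_here = 0, max_so_far = 6
Position 3 (value -4): max_ending_here = -4, max_so_far = 6
Position 4 (value -6): max_ending_here = -6, max_so_far = 6
Position 5 (value -1): max_ending_here = -1, max_so_far = 6

Maximum subarray: [0, 6]
Maximum sum: 6

The maximum subarray is [0, 6] with sum 6. This subarray runs from index 0 to index 1.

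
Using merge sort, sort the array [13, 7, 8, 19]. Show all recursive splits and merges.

Merge sort trace:

Split: [13, 7, 8, 19] -> [13, 7] and [8, 19]
  Split: [13, 7] -> [13] and [7]
  Merge: [13] + [7] -> [7, 13]
  Split: [8, 19] -> [8] and [19]
  Merge: [8] + [19] -> [8, 19]
Merge: [7, 13] + [8, 19] -> [7, 8, 13, 19]

Final sorted array: [7, 8, 13, 19]

The merge sort proceeds by recursively splitting the array and merging sorted halves.
After all merges, the sorted array is [7, 8, 13, 19].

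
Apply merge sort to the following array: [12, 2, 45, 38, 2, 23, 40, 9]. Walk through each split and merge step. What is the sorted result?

Merge sort trace:

Split: [12, 2, 45, 38, 2, 23, 40, 9] -> [12, 2, 45, 38] and [2, 23, 40, 9]
  Split: [12, 2, 45, 38] -> [12, 2] and [45, 38]
    Split: [12, 2] -> [12] and [2]
    Merge: [12] + [2] -> [2, 12]
    Split: [45, 38] -> [45] and [38]
    Merge: [45] + [38] -> [38, 45]
  Merge: [2, 12] + [38, 45] -> [2, 12, 38, 45]
  Split: [2, 23, 40, 9] -> [2, 23] and [40, 9]
    Split: [2, 23] -> [2] and [23]
    Merge: [2] + [23] -> [2, 23]
    Split: [40, 9] -> [40] and [9]
    Merge: [40] + [9] -> [9, 40]
  Merge: [2, 23] + [9, 40] -> [2, 9, 23, 40]
Merge: [2, 12, 38, 45] + [2, 9, 23, 40] -> [2, 2, 9, 12, 23, 38, 40, 45]

Final sorted array: [2, 2, 9, 12, 23, 38, 40, 45]

The merge sort proceeds by recursively splitting the array and merging sorted halves.
After all merges, the sorted array is [2, 2, 9, 12, 23, 38, 40, 45].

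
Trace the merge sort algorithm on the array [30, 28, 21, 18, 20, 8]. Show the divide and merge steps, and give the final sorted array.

Merge sort trace:

Split: [30, 28, 21, 18, 20, 8] -> [30, 28, 21] and [18, 20, 8]
  Split: [30, 28, 21] -> [30] and [28, 21]
    Split: [28, 21] -> [28] and [21]
    Merge: [28] + [21] -> [21, 28]
  Merge: [30] + [21, 28] -> [21, 28, 30]
  Split: [18, 20, 8] -> [18] and [20, 8]
    Split: [20, 8] -> [20] and [8]
    Merge: [20] + [8] -> [8, 20]
  Merge: [18] + [8, 20] -> [8, 18, 20]
Merge: [21, 28, 30] + [8, 18, 20] -> [8, 18, 20, 21, 28, 30]

Final sorted array: [8, 18, 20, 21, 28, 30]

The merge sort proceeds by recursively splitting the array and merging sorted halves.
After all merges, the sorted array is [8, 18, 20, 21, 28, 30].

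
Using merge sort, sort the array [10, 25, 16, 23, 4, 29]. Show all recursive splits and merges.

Merge sort trace:

Split: [10, 25, 16, 23, 4, 29] -> [10, 25, 16] and [23, 4, 29]
  Split: [10, 25, 16] -> [10] and [25, 16]
    Split: [25, 16] -> [25] and [16]
    Merge: [25] + [16] -> [16, 25]
  Merge: [10] + [16, 25] -> [10, 16, 25]
  Split: [23, 4, 29] -> [23] and [4, 29]
    Split: [4, 29] -> [4] and [29]
    Merge: [4] + [29] -> [4, 29]
  Merge: [23] + [4, 29] -> [4, 23, 29]
Merge: [10, 16, 25] + [4, 23, 29] -> [4, 10, 16, 23, 25, 29]

Final sorted array: [4, 10, 16, 23, 25, 29]

The merge sort proceeds by recursively splitting the array and merging sorted halves.
After all merges, the sorted array is [4, 10, 16, 23, 25, 29].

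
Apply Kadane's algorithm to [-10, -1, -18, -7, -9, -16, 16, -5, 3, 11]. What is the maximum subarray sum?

Using Kadane's algorithm on [-10, -1, -18, -7, -9, -16, 16, -5, 3, 11]:

Scanning through the array:
Position 1 (value -1): max_ending_here = -1, max_so_far = -1
Position 2 (value -18): max_ending_here = -18, max_so_far = -1
Position 3 (value -7): max_ending_here = -7, max_so_far = -1
Position 4 (value -9): max_ending_here = -9, max_so_far = -1
Position 5 (value -16): max_ending_here = -16, max_so_far = -1
Position 6 (value 16): max_ending_here = 16, max_so_far = 16
Position 7 (value -5): max_ending_here = 11, max_so_far = 16
Position 8 (value 3): max_ending_here = 14, max_so_far = 16
Position 9 (value 11): max_ending_here = 25, max_so_far = 25

Maximum subarray: [16, -5, 3, 11]
Maximum sum: 25

The maximum subarray is [16, -5, 3, 11] with sum 25. This subarray runs from index 6 to index 9.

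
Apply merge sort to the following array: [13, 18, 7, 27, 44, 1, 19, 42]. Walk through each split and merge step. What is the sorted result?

Merge sort trace:

Split: [13, 18, 7, 27, 44, 1, 19, 42] -> [13, 18, 7, 27] and [44, 1, 19, 42]
  Split: [13, 18, 7, 27] -> [13, 18] and [7, 27]
    Split: [13, 18] -> [13] and [18]
    Merge: [13] + [18] -> [13, 18]
    Split: [7, 27] -> [7] and [27]
    Merge: [7] + [27] -> [7, 27]
  Merge: [13, 18] + [7, 27] -> [7, 13, 18, 27]
  Split: [44, 1, 19, 42] -> [44, 1] and [19, 42]
    Split: [44, 1] -> [44] and [1]
    Merge: [44] + [1] -> [1, 44]
    Split: [19, 42] -> [19] and [42]
    Merge: [19] + [42] -> [19, 42]
  Merge: [1, 44] + [19, 42] -> [1, 19, 42, 44]
Merge: [7, 13, 18, 27] + [1, 19, 42, 44] -> [1, 7, 13, 18, 19, 27, 42, 44]

Final sorted array: [1, 7, 13, 18, 19, 27, 42, 44]

The merge sort proceeds by recursively splitting the array and merging sorted halves.
After all merges, the sorted array is [1, 7, 13, 18, 19, 27, 42, 44].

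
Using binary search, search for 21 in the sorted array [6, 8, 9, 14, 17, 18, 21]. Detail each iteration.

Binary search for 21 in [6, 8, 9, 14, 17, 18, 21]:

lo=0, hi=6, mid=3, arr[mid]=14 -> 14 < 21, search right half
lo=4, hi=6, mid=5, arr[mid]=18 -> 18 < 21, search right half
lo=6, hi=6, mid=6, arr[mid]=21 -> Found target at index 6!

Binary search finds 21 at index 6 after 3 comparisons. The search repeatedly halves the search space by comparing with the middle element.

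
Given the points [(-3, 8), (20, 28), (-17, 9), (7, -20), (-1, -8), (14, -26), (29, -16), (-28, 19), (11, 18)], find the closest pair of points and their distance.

Computing all pairwise distances among 9 points:

d((-3, 8), (20, 28)) = 30.4795
d((-3, 8), (-17, 9)) = 14.0357
d((-3, 8), (7, -20)) = 29.7321
d((-3, 8), (-1, -8)) = 16.1245
d((-3, 8), (14, -26)) = 38.0132
d((-3, 8), (29, -16)) = 40.0
d((-3, 8), (-28, 19)) = 27.313
d((-3, 8), (11, 18)) = 17.2047
d((20, 28), (-17, 9)) = 41.5933
d((20, 28), (7, -20)) = 49.7293
d((20, 28), (-1, -8)) = 41.6773
d((20, 28), (14, -26)) = 54.3323
d((20, 28), (29, -16)) = 44.911
d((20, 28), (-28, 19)) = 48.8365
d((20, 28), (11, 18)) = 13.4536
d((-17, 9), (7, -20)) = 37.6431
d((-17, 9), (-1, -8)) = 23.3452
d((-17, 9), (14, -26)) = 46.7547
d((-17, 9), (29, -16)) = 52.3546
d((-17, 9), (-28, 19)) = 14.8661
d((-17, 9), (11, 18)) = 29.4109
d((7, -20), (-1, -8)) = 14.4222
d((7, -20), (14, -26)) = 9.2195 <-- minimum
d((7, -20), (29, -16)) = 22.3607
d((7, -20), (-28, 19)) = 52.4023
d((7, -20), (11, 18)) = 38.2099
d((-1, -8), (14, -26)) = 23.4307
d((-1, -8), (29, -16)) = 31.0483
d((-1, -8), (-28, 19)) = 38.1838
d((-1, -8), (11, 18)) = 28.6356
d((14, -26), (29, -16)) = 18.0278
d((14, -26), (-28, 19)) = 61.5549
d((14, -26), (11, 18)) = 44.1022
d((29, -16), (-28, 19)) = 66.888
d((29, -16), (11, 18)) = 38.4708
d((-28, 19), (11, 18)) = 39.0128

Closest pair: (7, -20) and (14, -26) with distance 9.2195

The closest pair is (7, -20) and (14, -26) with Euclidean distance 9.2195. For 9 points, brute-force pairwise comparison is shown above. For large n, the divide-and-conquer algorithm (sort by x, recurse on halves, check the dividing strip) achieves O(n log n).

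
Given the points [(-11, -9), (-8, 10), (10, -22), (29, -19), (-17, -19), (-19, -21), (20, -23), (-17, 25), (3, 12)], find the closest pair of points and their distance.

Computing all pairwise distances among 9 points:

d((-11, -9), (-8, 10)) = 19.2354
d((-11, -9), (10, -22)) = 24.6982
d((-11, -9), (29, -19)) = 41.2311
d((-11, -9), (-17, -19)) = 11.6619
d((-11, -9), (-19, -21)) = 14.4222
d((-11, -9), (20, -23)) = 34.0147
d((-11, -9), (-17, 25)) = 34.5254
d((-11, -9), (3, 12)) = 25.2389
d((-8, 10), (10, -22)) = 36.7151
d((-8, 10), (29, -19)) = 47.0106
d((-8, 10), (-17, -19)) = 30.3645
d((-8, 10), (-19, -21)) = 32.8938
d((-8, 10), (20, -23)) = 43.2782
d((-8, 10), (-17, 25)) = 17.4929
d((-8, 10), (3, 12)) = 11.1803
d((10, -22), (29, -19)) = 19.2354
d((10, -22), (-17, -19)) = 27.1662
d((10, -22), (-19, -21)) = 29.0172
d((10, -22), (20, -23)) = 10.0499
d((10, -22), (-17, 25)) = 54.2033
d((10, -22), (3, 12)) = 34.7131
d((29, -19), (-17, -19)) = 46.0
d((29, -19), (-19, -21)) = 48.0416
d((29, -19), (20, -23)) = 9.8489
d((29, -19), (-17, 25)) = 63.6553
d((29, -19), (3, 12)) = 40.4599
d((-17, -19), (-19, -21)) = 2.8284 <-- minimum
d((-17, -19), (20, -23)) = 37.2156
d((-17, -19), (-17, 25)) = 44.0
d((-17, -19), (3, 12)) = 36.8917
d((-19, -21), (20, -23)) = 39.0512
d((-19, -21), (-17, 25)) = 46.0435
d((-19, -21), (3, 12)) = 39.6611
d((20, -23), (-17, 25)) = 60.6053
d((20, -23), (3, 12)) = 38.9102
d((-17, 25), (3, 12)) = 23.8537

Closest pair: (-17, -19) and (-19, -21) with distance 2.8284

The closest pair is (-17, -19) and (-19, -21) with Euclidean distance 2.8284. For 9 points, brute-force pairwise comparison is shown above. For large n, the divide-and-conquer algorithm (sort by x, recurse on halves, check the dividing strip) achieves O(n log n).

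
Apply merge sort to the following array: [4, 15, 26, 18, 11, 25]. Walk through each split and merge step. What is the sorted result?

Merge sort trace:

Split: [4, 15, 26, 18, 11, 25] -> [4, 15, 26] and [18, 11, 25]
  Split: [4, 15, 26] -> [4] and [15, 26]
    Split: [15, 26] -> [15] and [26]
    Merge: [15] + [26] -> [15, 26]
  Merge: [4] + [15, 26] -> [4, 15, 26]
  Split: [18, 11, 25] -> [18] and [11, 25]
    Split: [11, 25] -> [11] and [25]
    Merge: [11] + [25] -> [11, 25]
  Merge: [18] + [11, 25] -> [11, 18, 25]
Merge: [4, 15, 26] + [11, 18, 25] -> [4, 11, 15, 18, 25, 26]

Final sorted array: [4, 11, 15, 18, 25, 26]

The merge sort proceeds by recursively splitting the array and merging sorted halves.
After all merges, the sorted array is [4, 11, 15, 18, 25, 26].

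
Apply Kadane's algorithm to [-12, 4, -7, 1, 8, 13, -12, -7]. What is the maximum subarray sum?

Using Kadane's algorithm on [-12, 4, -7, 1, 8, 13, -12, -7]:

Scanning through the array:
Position 1 (value 4): max_ending_here = 4, max_so_far = 4
Position 2 (value -7): max_ending_here = -3, max_so_far = 4
Position 3 (value 1): max_ending_here = 1, max_so_far = 4
Position 4 (value 8): max_ending_here = 9, max_so_far = 9
Position 5 (value 13): max_ending_here = 22, max_so_far = 22
Position 6 (value -12): max_ending_here = 10, max_so_far = 22
Position 7 (value -7): max_ending_here = 3, max_so_far = 22

Maximum subarray: [1, 8, 13]
Maximum sum: 22

The maximum subarray is [1, 8, 13] with sum 22. This subarray runs from index 3 to index 5.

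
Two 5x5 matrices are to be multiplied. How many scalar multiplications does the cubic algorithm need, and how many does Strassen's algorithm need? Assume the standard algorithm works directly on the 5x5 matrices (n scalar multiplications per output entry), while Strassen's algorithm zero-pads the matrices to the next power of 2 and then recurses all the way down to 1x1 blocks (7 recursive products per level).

Matrix multiplication for 5x5 matrices:

Strassen's algorithm requires power-of-2 dimensions. Pad 5x5 to 8x8 (next power of 2).

Standard algorithm: 5^3 = 125 multiplications
Strassen's algorithm: 7^(log2(8)) = 7^3 = 343 multiplications
Difference: 125 - 343 = -218 (Strassen uses MORE here due to padding overhead — for small or just-over-power-of-2 n, padding can outweigh the per-level savings)

Standard: 125 multiplications (5^3). Strassen: 343 multiplications (7^3, after padding to 8x8). Strassen reduces 8 recursive multiplications to 7 at each level.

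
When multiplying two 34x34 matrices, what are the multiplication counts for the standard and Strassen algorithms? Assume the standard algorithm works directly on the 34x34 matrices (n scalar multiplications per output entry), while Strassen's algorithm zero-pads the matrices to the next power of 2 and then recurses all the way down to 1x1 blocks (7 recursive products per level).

Matrix multiplication for 34x34 matrices:

Strassen's algorithm requires power-of-2 dimensions. Pad 34x34 to 64x64 (next power of 2).

Standard algorithm: 34^3 = 39304 multiplications
Strassen's algorithm: 7^(log2(64)) = 7^6 = 117649 multiplications
Difference: 39304 - 117649 = -78345 (Strassen uses MORE here due to padding overhead — for small or just-over-power-of-2 n, padding can outweigh the per-level savings)

Standard: 39304 multiplications (34^3). Strassen: 117649 multiplications (7^6, after padding to 64x64). Strassen reduces 8 recursive multiplications to 7 at each level.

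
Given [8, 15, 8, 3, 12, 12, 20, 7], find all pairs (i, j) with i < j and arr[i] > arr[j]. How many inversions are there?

Finding inversions in [8, 15, 8, 3, 12, 12, 20, 7]:

(0, 3): arr[0]=8 > arr[3]=3
(0, 7): arr[0]=8 > arr[7]=7
(1, 2): arr[1]=15 > arr[2]=8
(1, 3): arr[1]=15 > arr[3]=3
(1, 4): arr[1]=15 > arr[4]=12
(1, 5): arr[1]=15 > arr[5]=12
(1, 7): arr[1]=15 > arr[7]=7
(2, 3): arr[2]=8 > arr[3]=3
(2, 7): arr[2]=8 > arr[7]=7
(4, 7): arr[4]=12 > arr[7]=7
(5, 7): arr[5]=12 > arr[7]=7
(6, 7): arr[6]=20 > arr[7]=7

Total inversions: 12

The array has 12 inversion(s): (0,3), (0,7), (1,2), (1,3), (1,4), (1,5), (1,7), (2,3), (2,7), (4,7), (5,7), (6,7). Each pair (i,j) satisfies i < j and arr[i] > arr[j].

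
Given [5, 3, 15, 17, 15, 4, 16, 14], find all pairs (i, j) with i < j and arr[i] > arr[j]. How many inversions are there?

Finding inversions in [5, 3, 15, 17, 15, 4, 16, 14]:

(0, 1): arr[0]=5 > arr[1]=3
(0, 5): arr[0]=5 > arr[5]=4
(2, 5): arr[2]=15 > arr[5]=4
(2, 7): arr[2]=15 > arr[7]=14
(3, 4): arr[3]=17 > arr[4]=15
(3, 5): arr[3]=17 > arr[5]=4
(3, 6): arr[3]=17 > arr[6]=16
(3, 7): arr[3]=17 > arr[7]=14
(4, 5): arr[4]=15 > arr[5]=4
(4, 7): arr[4]=15 > arr[7]=14
(6, 7): arr[6]=16 > arr[7]=14

Total inversions: 11

The array has 11 inversion(s): (0,1), (0,5), (2,5), (2,7), (3,4), (3,5), (3,6), (3,7), (4,5), (4,7), (6,7). Each pair (i,j) satisfies i < j and arr[i] > arr[j].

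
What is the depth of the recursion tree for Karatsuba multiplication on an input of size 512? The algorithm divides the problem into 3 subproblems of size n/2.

For divide and conquer with division factor 2:

Problem sizes at each level:
Level 0: 512
Level 1: 256
Level 2: 128
Level 3: 64
Level 4: 32
Level 5: 16
Level 6: 8
Level 7: 4
Level 8: 2
Level 9: 1

The root is level 0 and the size-1 base case is level 9 (the tree spans levels 0 through 9, i.e. 10 levels counting the root), so the depth is the number of divisions: log_2(512) = 9

The recursion tree depth is log_2(512) = 9. At each level, the problem size is divided by 2, so it takes 9 divisions to reduce to a base case of size 1. The algorithm makes 3 recursive calls at each level.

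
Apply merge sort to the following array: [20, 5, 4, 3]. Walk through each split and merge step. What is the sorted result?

Merge sort trace:

Split: [20, 5, 4, 3] -> [20, 5] and [4, 3]
  Split: [20, 5] -> [20] and [5]
  Merge: [20] + [5] -> [5, 20]
  Split: [4, 3] -> [4] and [3]
  Merge: [4] + [3] -> [3, 4]
Merge: [5, 20] + [3, 4] -> [3, 4, 5, 20]

Final sorted array: [3, 4, 5, 20]

The merge sort proceeds by recursively splitting the array and merging sorted halves.
After all merges, the sorted array is [3, 4, 5, 20].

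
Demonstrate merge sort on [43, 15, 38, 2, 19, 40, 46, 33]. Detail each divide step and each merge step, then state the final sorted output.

Merge sort trace:

Split: [43, 15, 38, 2, 19, 40, 46, 33] -> [43, 15, 38, 2] and [19, 40, 46, 33]
  Split: [43, 15, 38, 2] -> [43, 15] and [38, 2]
    Split: [43, 15] -> [43] and [15]
    Merge: [43] + [15] -> [15, 43]
    Split: [38, 2] -> [38] and [2]
    Merge: [38] + [2] -> [2, 38]
  Merge: [15, 43] + [2, 38] -> [2, 15, 38, 43]
  Split: [19, 40, 46, 33] -> [19, 40] and [46, 33]
    Split: [19, 40] -> [19] and [40]
    Merge: [19] + [40] -> [19, 40]
    Split: [46, 33] -> [46] and [33]
    Merge: [46] + [33] -> [33, 46]
  Merge: [19, 40] + [33, 46] -> [19, 33, 40, 46]
Merge: [2, 15, 38, 43] + [19, 33, 40, 46] -> [2, 15, 19, 33, 38, 40, 43, 46]

Final sorted array: [2, 15, 19, 33, 38, 40, 43, 46]

The merge sort proceeds by recursively splitting the array and merging sorted halves.
After all merges, the sorted array is [2, 15, 19, 33, 38, 40, 43, 46].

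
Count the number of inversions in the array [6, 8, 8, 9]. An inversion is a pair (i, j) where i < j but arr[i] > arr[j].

Finding inversions in [6, 8, 8, 9]:


Total inversions: 0

The array has 0 inversions. It is already sorted.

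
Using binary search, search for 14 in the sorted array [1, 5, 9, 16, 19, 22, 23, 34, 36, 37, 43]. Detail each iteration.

Binary search for 14 in [1, 5, 9, 16, 19, 22, 23, 34, 36, 37, 43]:

lo=0, hi=10, mid=5, arr[mid]=22 -> 22 > 14, search left half
lo=0, hi=4, mid=2, arr[mid]=9 -> 9 < 14, search right half
lo=3, hi=4, mid=3, arr[mid]=16 -> 16 > 14, search left half
lo=3 > hi=2, target 14 not found

Binary search determines that 14 is not in the array after 3 comparisons. The search space was exhausted without finding the target.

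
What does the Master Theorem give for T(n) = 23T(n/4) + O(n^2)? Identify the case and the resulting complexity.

Master Theorem for T(n) = 23T(n/4) + O(n^2):

a = 23, b = 4, c = 2
log_b(a) = log_4(23) = 2.2618

Case 1: c = 2 < log_4(23) = 2.2618
T(n) = O(n^(log_4 23))

For T(n) = 23T(n/4) + O(n^2): log_4(23) = 2.2618. This is Case 1 of the Master Theorem (c < log_b(a), work dominated by leaves), giving O(n^(log_4 23)).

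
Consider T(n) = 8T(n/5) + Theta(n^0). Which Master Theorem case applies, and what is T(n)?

Master Theorem for T(n) = 8T(n/5) + O(n^0):

a = 8, b = 5, c = 0
log_b(a) = log_5(8) = 1.2920

Case 1: c = 0 < log_5(8) = 1.2920
T(n) = O(n^(log_5 8))

For T(n) = 8T(n/5) + O(n^0): log_5(8) = 1.2920. This is Case 1 of the Master Theorem (c < log_b(a), work dominated by leaves), giving O(n^(log_5 8)).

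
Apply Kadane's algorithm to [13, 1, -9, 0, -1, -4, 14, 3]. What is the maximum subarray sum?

Using Kadane's algorithm on [13, 1, -9, 0, -1, -4, 14, 3]:

Scanning through the array:
Position 1 (value 1): max_ending_here = 14, max_so_far = 14
Position 2 (value -9): max_ending_here = 5, max_so_far = 14
Position 3 (value 0): max_ending_here = 5, max_so_far = 14
Position 4 (value -1): max_ending_here = 4, max_so_far = 14
Position 5 (value -4): max_ending_here = 0, max_so_far = 14
Position 6 (value 14): max_ending_here = 14, max_so_far = 14
Position 7 (value 3): max_ending_here = 17, max_so_far = 17

Maximum subarray: [13, 1, -9, 0, -1, -4, 14, 3]
Maximum sum: 17

The maximum subarray is [13, 1, -9, 0, -1, -4, 14, 3] with sum 17. This subarray runs from index 0 to index 7.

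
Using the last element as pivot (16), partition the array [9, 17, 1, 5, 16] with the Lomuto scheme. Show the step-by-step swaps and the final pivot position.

Lomuto partition with pivot = 16:

Initial array: [9, 17, 1, 5, 16]

arr[0]=9 <= 16: swap with position 0, array becomes [9, 17, 1, 5, 16]
arr[1]=17 > 16: no swap
arr[2]=1 <= 16: swap with position 1, array becomes [9, 1, 17, 5, 16]
arr[3]=5 <= 16: swap with position 2, array becomes [9, 1, 5, 17, 16]

Place pivot at position 3: [9, 1, 5, 16, 17]
Pivot position: 3

After partitioning with pivot 16, the array becomes [9, 1, 5, 16, 17]. The pivot is placed at index 3. All elements to the left of the pivot are <= 16, and all elements to the right are > 16.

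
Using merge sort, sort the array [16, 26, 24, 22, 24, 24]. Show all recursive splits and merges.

Merge sort trace:

Split: [16, 26, 24, 22, 24, 24] -> [16, 26, 24] and [22, 24, 24]
  Split: [16, 26, 24] -> [16] and [26, 24]
    Split: [26, 24] -> [26] and [24]
    Merge: [26] + [24] -> [24, 26]
  Merge: [16] + [24, 26] -> [16, 24, 26]
  Split: [22, 24, 24] -> [22] and [24, 24]
    Split: [24, 24] -> [24] and [24]
    Merge: [24] + [24] -> [24, 24]
  Merge: [22] + [24, 24] -> [22, 24, 24]
Merge: [16, 24, 26] + [22, 24, 24] -> [16, 22, 24, 24, 24, 26]

Final sorted array: [16, 22, 24, 24, 24, 26]

The merge sort proceeds by recursively splitting the array and merging sorted halves.
After all merges, the sorted array is [16, 22, 24, 24, 24, 26].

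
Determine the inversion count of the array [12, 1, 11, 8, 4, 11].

Finding inversions in [12, 1, 11, 8, 4, 11]:

(0, 1): arr[0]=12 > arr[1]=1
(0, 2): arr[0]=12 > arr[2]=11
(0, 3): arr[0]=12 > arr[3]=8
(0, 4): arr[0]=12 > arr[4]=4
(0, 5): arr[0]=12 > arr[5]=11
(2, 3): arr[2]=11 > arr[3]=8
(2, 4): arr[2]=11 > arr[4]=4
(3, 4): arr[3]=8 > arr[4]=4

Total inversions: 8

The array has 8 inversion(s): (0,1), (0,2), (0,3), (0,4), (0,5), (2,3), (2,4), (3,4). Each pair (i,j) satisfies i < j and arr[i] > arr[j].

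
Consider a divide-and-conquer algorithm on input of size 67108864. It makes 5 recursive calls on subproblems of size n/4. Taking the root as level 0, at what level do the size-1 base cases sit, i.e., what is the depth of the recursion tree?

For divide and conquer with division factor 4:

Problem sizes at each level:
Level 0: 67108864
Level 1: 16777216
Level 2: 4194304
Level 3: 1048576
Level 4: 262144
Level 5: 65536
Level 6: 16384
Level 7: 4096
Level 8: 1024
Level 9: 256
Level 10: 64
Level 11: 16
Level 12: 4
Level 13: 1

The root is level 0 and the size-1 base case is level 13 (the tree spans levels 0 through 13, i.e. 14 levels counting the root), so the depth is the number of divisions: log_4(67108864) = 13

The recursion tree depth is log_4(67108864) = 13. At each level, the problem size is divided by 4, so it takes 13 divisions to reduce to a base case of size 1. The algorithm makes 5 recursive calls at each level.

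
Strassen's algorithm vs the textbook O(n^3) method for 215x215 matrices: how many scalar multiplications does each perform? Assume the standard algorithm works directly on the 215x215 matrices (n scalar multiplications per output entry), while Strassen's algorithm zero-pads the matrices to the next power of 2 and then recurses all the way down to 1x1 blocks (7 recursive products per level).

Matrix multiplication for 215x215 matrices:

Strassen's algorithm requires power-of-2 dimensions. Pad 215x215 to 256x256 (next power of 2).

Standard algorithm: 215^3 = 9938375 multiplications
Strassen's algorithm: 7^(log2(256)) = 7^8 = 5764801 multiplications
Savings: 9938375 - 5764801 = 4173574 multiplications

Standard: 9938375 multiplications (215^3). Strassen: 5764801 multiplications (7^8, after padding to 256x256). Strassen reduces 8 recursive multiplications to 7 at each level.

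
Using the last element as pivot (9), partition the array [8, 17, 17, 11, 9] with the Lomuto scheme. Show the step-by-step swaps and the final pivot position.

Lomuto partition with pivot = 9:

Initial array: [8, 17, 17, 11, 9]

arr[0]=8 <= 9: swap with position 0, array becomes [8, 17, 17, 11, 9]
arr[1]=17 > 9: no swap
arr[2]=17 > 9: no swap
arr[3]=11 > 9: no swap

Place pivot at position 1: [8, 9, 17, 11, 17]
Pivot position: 1

After partitioning with pivot 9, the array becomes [8, 9, 17, 11, 17]. The pivot is placed at index 1. All elements to the left of the pivot are <= 9, and all elements to the right are > 9.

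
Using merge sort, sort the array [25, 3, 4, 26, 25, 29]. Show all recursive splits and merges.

Merge sort trace:

Split: [25, 3, 4, 26, 25, 29] -> [25, 3, 4] and [26, 25, 29]
  Split: [25, 3, 4] -> [25] and [3, 4]
    Split: [3, 4] -> [3] and [4]
    Merge: [3] + [4] -> [3, 4]
  Merge: [25] + [3, 4] -> [3, 4, 25]
  Split: [26, 25, 29] -> [26] and [25, 29]
    Split: [25, 29] -> [25] and [29]
    Merge: [25] + [29] -> [25, 29]
  Merge: [26] + [25, 29] -> [25, 26, 29]
Merge: [3, 4, 25] + [25, 26, 29] -> [3, 4, 25, 25, 26, 29]

Final sorted array: [3, 4, 25, 25, 26, 29]

The merge sort proceeds by recursively splitting the array and merging sorted halves.
After all merges, the sorted array is [3, 4, 25, 25, 26, 29].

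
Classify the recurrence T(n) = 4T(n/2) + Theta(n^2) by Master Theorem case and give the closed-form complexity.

Master Theorem for T(n) = 4T(n/2) + O(n^2):

a = 4, b = 2, c = 2
log_b(a) = log_2(4) = 2.0000

Case 2: c = 2 = log_2(4) = 2.0000
T(n) = O(n^2 log n) = O(n^2 log n)

For T(n) = 4T(n/2) + O(n^2): log_2(4) = 2.0000. This is Case 2 of the Master Theorem (c = log_b(a), equal work at all levels), giving O(n^2 log n).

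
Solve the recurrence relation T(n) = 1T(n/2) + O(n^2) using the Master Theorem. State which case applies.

Master Theorem for T(n) = 1T(n/2) + O(n^2):

a = 1, b = 2, c = 2
log_b(a) = log_2(1) = 0.0000

Case 3: c = 2 > log_2(1) = 0.0000
T(n) = O(n^2) = O(n^2)

For T(n) = 1T(n/2) + O(n^2): log_2(1) = 0.0000. This is Case 3 of the Master Theorem (c > log_b(a), work dominated by root), giving O(n^2).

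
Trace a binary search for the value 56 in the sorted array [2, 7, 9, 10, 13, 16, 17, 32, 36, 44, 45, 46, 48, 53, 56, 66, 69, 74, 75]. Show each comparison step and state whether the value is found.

Binary search for 56 in [2, 7, 9, 10, 13, 16, 17, 32, 36, 44, 45, 46, 48, 53, 56, 66, 69, 74, 75]:

lo=0, hi=18, mid=9, arr[mid]=44 -> 44 < 56, search right half
lo=10, hi=18, mid=14, arr[mid]=56 -> Found target at index 14!

Binary search finds 56 at index 14 after 2 comparisons. The search repeatedly halves the search space by comparing with the middle element.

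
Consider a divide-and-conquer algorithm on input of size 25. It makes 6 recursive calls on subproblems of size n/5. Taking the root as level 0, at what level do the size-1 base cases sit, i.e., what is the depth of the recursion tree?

For divide and conquer with division factor 5:

Problem sizes at each level:
Level 0: 25
Level 1: 5
Level 2: 1

The root is level 0 and the size-1 base case is level 2 (the tree spans levels 0 through 2, i.e. 3 levels counting the root), so the depth is the number of divisions: log_5(25) = 2

The recursion tree depth is log_5(25) = 2. At each level, the problem size is divided by 5, so it takes 2 divisions to reduce to a base case of size 1. The algorithm makes 6 recursive calls at each level.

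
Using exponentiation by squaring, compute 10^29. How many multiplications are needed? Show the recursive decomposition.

Computing 10^29 by squaring (build up from 10^1; each line after the first costs one multiplication):

10^1 = 10
10^2 = (10^1)^2 = 10^2 = 100
10^3 = 10 * 10^2 = 10 * 100 = 1000
10^6 = (10^3)^2 = 1000^2 = 1000000
10^7 = 10 * 10^6 = 10 * 1000000 = 10000000
10^14 = (10^7)^2 = 10000000^2 = 100000000000000
10^28 = (10^14)^2 = 100000000000000^2 = 10000000000000000000000000000
10^29 = 10 * 10^28 = 10 * 10000000000000000000000000000 = 100000000000000000000000000000

Result: 100000000000000000000000000000
Multiplications needed: 7 (7 lines after 10^1)

10^29 = 100000000000000000000000000000. Using exponentiation by squaring, this requires 7 multiplications. The key idea: if the exponent is even, square the half-power; if odd, multiply by the base once.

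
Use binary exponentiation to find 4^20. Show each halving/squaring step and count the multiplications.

Computing 4^20 by squaring (build up from 4^1; each line after the first costs one multiplication):

4^1 = 4
4^2 = (4^1)^2 = 4^2 = 16
4^4 = (4^2)^2 = 16^2 = 256
4^5 = 4 * 4^4 = 4 * 256 = 1024
4^10 = (4^5)^2 = 1024^2 = 1048576
4^20 = (4^10)^2 = 1048576^2 = 1099511627776

Result: 1099511627776
Multiplications needed: 5 (5 lines after 4^1)

4^20 = 1099511627776. Using exponentiation by squaring, this requires 5 multiplications. The key idea: if the exponent is even, square the half-power; if odd, multiply by the base once.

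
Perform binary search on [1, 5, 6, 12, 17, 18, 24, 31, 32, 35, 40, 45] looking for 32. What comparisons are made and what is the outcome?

Binary search for 32 in [1, 5, 6, 12, 17, 18, 24, 31, 32, 35, 40, 45]:

lo=0, hi=11, mid=5, arr[mid]=18 -> 18 < 32, search right half
lo=6, hi=11, mid=8, arr[mid]=32 -> Found target at index 8!

Binary search finds 32 at index 8 after 2 comparisons. The search repeatedly halves the search space by comparing with the middle element.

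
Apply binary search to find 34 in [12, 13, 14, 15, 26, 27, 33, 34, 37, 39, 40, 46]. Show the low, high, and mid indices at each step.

Binary search for 34 in [12, 13, 14, 15, 26, 27, 33, 34, 37, 39, 40, 46]:

lo=0, hi=11, mid=5, arr[mid]=27 -> 27 < 34, search right half
lo=6, hi=11, mid=8, arr[mid]=37 -> 37 > 34, search left half
lo=6, hi=7, mid=6, arr[mid]=33 -> 33 < 34, search right half
lo=7, hi=7, mid=7, arr[mid]=34 -> Found target at index 7!

Binary search finds 34 at index 7 after 4 comparisons. The search repeatedly halves the search space by comparing with the middle element.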